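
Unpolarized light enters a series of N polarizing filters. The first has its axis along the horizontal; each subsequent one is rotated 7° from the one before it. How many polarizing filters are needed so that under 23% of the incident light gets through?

First polarizer halves the unpolarized light: factor 1/2.
Each further stage multiplies by cos²(7°) = 0.9851.
After N polarizers: T = 0.5·0.9851^(N−1). Require T < 0.23 ⇒ N−1 > ln(0.23/0.5)/ln(0.9851) = 51.89, so N−1 ≥ 52 and N = 53.
Check: N=53 gives T = 0.2296 < 0.23; N=52 gives T = 0.2331.

N = 53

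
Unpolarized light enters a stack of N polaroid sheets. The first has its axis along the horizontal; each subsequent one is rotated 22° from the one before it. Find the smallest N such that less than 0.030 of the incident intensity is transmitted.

N = 20

First polarizer halves the unpolarized light: factor 1/2.
Each further stage multiplies by cos²(22°) = 0.8597.
After N polarizers: T = 0.5·0.8597^(N−1). Require T < 0.030 ⇒ N−1 > ln(0.030/0.5)/ln(0.8597) = 18.61, so N−1 ≥ 19 and N = 20.
Check: N=20 gives T = 0.02827 < 0.030; N=19 gives T = 0.03288.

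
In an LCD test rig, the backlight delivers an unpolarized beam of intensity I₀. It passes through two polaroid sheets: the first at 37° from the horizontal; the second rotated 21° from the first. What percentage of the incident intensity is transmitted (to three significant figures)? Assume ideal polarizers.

≈ 43.6%

Unpolarized light through the first polarizer → I₁ = ½ I₀, now polarized at 37°.
I₂ = I₁ cos²(21°) = 0.5 · 0.8716 I₀ = 0.4358 I₀.
That is 43.58% of the incident intensity.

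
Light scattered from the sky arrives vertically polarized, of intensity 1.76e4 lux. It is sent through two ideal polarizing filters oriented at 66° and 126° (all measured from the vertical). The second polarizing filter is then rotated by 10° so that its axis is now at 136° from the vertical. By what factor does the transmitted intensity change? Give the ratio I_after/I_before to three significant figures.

Before rotation:
By Malus's law, I₁ = I₀ cos²(66° − 0°) = I₀ cos²(66°) = 0.1654 I₀.
I₂ = I₁ cos²(126° − 66°) = 0.1654 I₀ · cos²(60°) = 0.04136 I₀.
After rotation:
I₁ = I₀ cos²(66° − 0°) = I₀ cos²(66°) = 0.1654 I₀.
I₂ = I₁ cos²(136° − 66°) = 0.1654 I₀ · cos²(70°) = 0.01935 I₀.
Ratio = 0.01935 / 0.04136 = 0.4679.

I_new/I_old ≈ 0.468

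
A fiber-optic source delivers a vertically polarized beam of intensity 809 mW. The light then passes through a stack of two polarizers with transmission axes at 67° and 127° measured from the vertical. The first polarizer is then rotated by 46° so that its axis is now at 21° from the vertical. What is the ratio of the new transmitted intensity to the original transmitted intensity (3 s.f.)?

I_new/I_old ≈ 1.73

Before rotation:
I₁ = I₀ cos²(67° − 0°) = I₀ cos²(67°) = 0.1527 I₀.
I₂ = I₁ cos²(127° − 67°) = 0.1527 I₀ · cos²(60°) = 0.03817 I₀.
After rotation:
I₁ = I₀ cos²(21° − 0°) = I₀ cos²(21°) = 0.8716 I₀.
Angle between axes 1 and 2: 74°. I₂ = 0.8716 I₀ · cos²(74°) = 0.06622 I₀.
Ratio = 0.06622 / 0.03817 = 1.735.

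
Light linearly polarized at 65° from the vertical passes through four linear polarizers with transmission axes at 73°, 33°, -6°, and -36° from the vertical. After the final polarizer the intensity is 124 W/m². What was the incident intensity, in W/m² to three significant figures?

I₀ ≈ 476 W/m²

By Malus's law, I₁ = I₀ cos²(73° − 65°) = I₀ cos²(8°) = 0.9806 I₀.
I₂ = I₁ cos²(33° − 73°) = 0.9806 I₀ · cos²(40°) = 0.5755 I₀.
I₃ = I₂ cos²(-6° − 33°) = 0.5755 I₀ · cos²(39°) = 0.3476 I₀.
I₄ = I₃ cos²(-36° + 6°) = 0.3476 I₀ · cos²(30°) = 0.2607 I₀.
So 124 W/m² = 0.2607 I₀, giving I₀ = 124/0.2607 = 475.7 W/m².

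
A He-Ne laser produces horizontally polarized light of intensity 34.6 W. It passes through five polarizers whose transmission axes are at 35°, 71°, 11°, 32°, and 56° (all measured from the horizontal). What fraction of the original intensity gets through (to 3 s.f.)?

I₁ = 34.6 W · cos²(35°) = 23.22 W.
I₂ = I₁ · cos²(36°) = 23.22 · 0.6545 = 15.2 W.
I₃ = I₂ · cos²(60°) = 15.2 · 0.25 = 3.799 W.
I₄ = I₃ · cos²(21°) = 3.799 · 0.8716 = 3.311 W.
I₅ = I₄ · cos²(24°) = 3.311 · 0.8346 = 2.763 W.
Transmitted fraction = 0.07986.

I/I₀ ≈ 0.0799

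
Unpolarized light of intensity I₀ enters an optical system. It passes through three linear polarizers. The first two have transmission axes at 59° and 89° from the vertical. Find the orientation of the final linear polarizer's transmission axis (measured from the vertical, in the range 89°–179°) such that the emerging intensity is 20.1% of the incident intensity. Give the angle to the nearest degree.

Unpolarized light through the first polarizer → I₁ = ½ I₀, now polarized at 59°.
I₂ = I₁ cos²(89° − 59°) = 0.5 I₀ · cos²(30°) = 0.375 I₀.
Need I₃/I₀ = 0.201, so cos²(θ − 89°) = 0.201 / 0.375 = 0.536.
θ − 89° = arccos(√0.536) = 42.9°, giving θ ≈ 89 + 42.9 = 131.9°.

θ ≈ 132°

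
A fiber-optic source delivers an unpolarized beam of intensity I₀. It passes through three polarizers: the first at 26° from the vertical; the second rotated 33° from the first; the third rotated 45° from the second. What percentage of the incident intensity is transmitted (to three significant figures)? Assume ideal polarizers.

≈ 17.6%

Unpolarized light through the first polarizer → I₁ = ½ I₀, now polarized at 26°.
I₂ = I₁ cos²(33°) = 0.5 · 0.7034 I₀ = 0.3517 I₀.
I₃ = I₂ cos²(45°) = 0.3517 · 0.5 I₀ = 0.1758 I₀.
That is 17.58% of the incident intensity.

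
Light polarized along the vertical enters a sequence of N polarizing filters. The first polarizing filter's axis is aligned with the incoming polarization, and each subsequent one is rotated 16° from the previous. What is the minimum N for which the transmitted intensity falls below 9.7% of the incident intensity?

First polarizer is aligned with the polarization: full transmission.
Each further stage multiplies by cos²(16°) = 0.924.
After N polarizers: T = 0.924^(N−1). Require T < 0.097 ⇒ N−1 > ln(0.097)/ln(0.924) = 29.53, so N−1 ≥ 30 and N = 31.
Check: N=31 gives T = 0.09343 < 0.097; N=30 gives T = 0.1011.

N = 31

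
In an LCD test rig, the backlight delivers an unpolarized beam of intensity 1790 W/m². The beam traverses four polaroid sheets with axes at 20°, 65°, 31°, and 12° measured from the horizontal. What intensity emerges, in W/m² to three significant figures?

I ≈ 275 W/m²

Unpolarized light through the first polarizer → I₁ = 1790 W/m²/2 = 895 W/m², polarized at 20°.
I₂ = I₁ · cos²(45°) = 895 · 0.5 = 447.5 W/m².
I₃ = I₂ · cos²(34°) = 447.5 · 0.6873 = 307.6 W/m².
I₄ = I₃ · cos²(19°) = 307.6 · 0.894 = 275 W/m².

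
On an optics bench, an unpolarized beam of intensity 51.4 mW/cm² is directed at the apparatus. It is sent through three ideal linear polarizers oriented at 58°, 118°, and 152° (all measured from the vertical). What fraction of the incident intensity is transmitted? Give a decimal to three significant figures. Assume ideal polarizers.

I/I₀ ≈ 0.0859

Unpolarized light through the first polarizer → I₁ = 51.4 mW/cm²/2 = 25.7 mW/cm², polarized at 58°.
I₂ = I₁ · cos²(60°) = 25.7 · 0.25 = 6.425 mW/cm².
I₃ = I₂ · cos²(34°) = 6.425 · 0.6873 = 4.416 mW/cm².
Transmitted fraction = 0.08591.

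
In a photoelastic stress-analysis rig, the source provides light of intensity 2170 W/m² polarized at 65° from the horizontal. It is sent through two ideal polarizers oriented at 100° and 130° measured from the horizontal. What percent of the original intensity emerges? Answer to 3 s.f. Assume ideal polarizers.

By Malus's law, I₁ = 2170 W/m² · cos²(35°) = 1456 W/m².
I₂ = I₁ · cos²(30°) = 1456 · 0.75 = 1092 W/m².
That is 50.33% of the incident intensity.

≈ 50.3%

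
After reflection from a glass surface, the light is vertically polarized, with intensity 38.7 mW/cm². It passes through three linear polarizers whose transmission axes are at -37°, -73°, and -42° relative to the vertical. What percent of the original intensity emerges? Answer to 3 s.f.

By Malus's law, I₁ = 38.7 mW/cm² · cos²(37°) = 24.68 mW/cm².
I₂ = I₁ · cos²(36°) = 24.68 · 0.6545 = 16.16 mW/cm².
I₃ = I₂ · cos²(31°) = 16.16 · 0.7347 = 11.87 mW/cm².
That is 30.67% of the incident intensity.

≈ 30.7%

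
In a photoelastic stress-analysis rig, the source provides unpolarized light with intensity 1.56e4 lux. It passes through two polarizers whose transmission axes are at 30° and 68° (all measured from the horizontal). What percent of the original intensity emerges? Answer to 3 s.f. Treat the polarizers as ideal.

Unpolarized light through the first polarizer → I₁ = 1.56e4 lux/2 = 7800 lux, polarized at 30°.
I₂ = I₁ · cos²(38°) = 7800 · 0.621 = 4843 lux.
That is 31.05% of the incident intensity.

≈ 31.0%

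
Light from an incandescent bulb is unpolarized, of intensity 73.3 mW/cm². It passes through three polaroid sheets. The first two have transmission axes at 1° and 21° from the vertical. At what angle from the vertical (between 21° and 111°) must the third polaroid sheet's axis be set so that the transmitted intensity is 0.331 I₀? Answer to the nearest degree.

θ ≈ 51°

Unpolarized light through the first polarizer → I₁ = ½ I₀, now polarized at 1°.
I₂ = I₁ cos²(21° − 1°) = 0.5 I₀ · cos²(20°) = 0.4415 I₀.
Need I₃/I₀ = 0.331, so cos²(θ − 21°) = 0.331 / 0.4415 = 0.7497.
θ − 21° = arccos(√0.7497) = 30.0°, giving θ ≈ 21 + 30.0 = 51.0°.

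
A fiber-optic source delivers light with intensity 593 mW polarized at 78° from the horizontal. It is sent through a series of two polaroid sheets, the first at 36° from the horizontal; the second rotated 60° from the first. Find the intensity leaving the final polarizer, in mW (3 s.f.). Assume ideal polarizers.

I₁ = 593 mW · cos²(42°) = 327.5 mW.
I₂ = I₁ · cos²(60°) = 327.5 · 0.25 = 81.87 mW.

I ≈ 81.9 mW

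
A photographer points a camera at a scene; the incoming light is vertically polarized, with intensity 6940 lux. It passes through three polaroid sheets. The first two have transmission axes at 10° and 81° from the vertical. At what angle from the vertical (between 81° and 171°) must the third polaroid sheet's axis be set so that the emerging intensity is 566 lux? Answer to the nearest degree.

I₁ = I₀ cos²(10° − 0°) = I₀ cos²(10°) = 0.9698 I₀.
I₂ = I₁ cos²(81° − 10°) = 0.9698 I₀ · cos²(71°) = 0.1028 I₀.
Target fraction: 566 / 6940 lux = 0.08156 of I₀.
Need I₃/I₀ = 0.08156, so cos²(θ − 81°) = 0.08156 / 0.1028 = 0.7934.
θ − 81° = arccos(√0.7934) = 27.0°, giving θ ≈ 81 + 27.0 = 108.0°.

θ ≈ 108°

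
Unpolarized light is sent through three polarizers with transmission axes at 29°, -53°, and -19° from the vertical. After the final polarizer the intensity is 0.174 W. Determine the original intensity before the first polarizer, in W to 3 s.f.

I₀ ≈ 26.1 W

Unpolarized light through the first polarizer → I₁ = ½ I₀, now polarized at 29°.
I₂ = I₁ cos²(-53° − 29°) = 0.5 I₀ · cos²(82°) = 0.009685 I₀.
I₃ = I₂ cos²(-19° + 53°) = 0.009685 I₀ · cos²(34°) = 0.006656 I₀.
So 0.174 W = 0.006656 I₀, giving I₀ = 0.174/0.006656 = 26.14 W.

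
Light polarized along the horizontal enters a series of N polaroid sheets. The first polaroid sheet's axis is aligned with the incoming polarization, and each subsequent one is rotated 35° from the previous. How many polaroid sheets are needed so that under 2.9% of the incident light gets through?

N = 10

First polarizer is aligned with the polarization: full transmission.
Each further stage multiplies by cos²(35°) = 0.671.
After N polarizers: T = 0.671^(N−1). Require T < 0.029 ⇒ N−1 > ln(0.029)/ln(0.671) = 8.87, so N−1 ≥ 9 and N = 10.
Check: N=10 gives T = 0.02758 < 0.029; N=9 gives T = 0.0411.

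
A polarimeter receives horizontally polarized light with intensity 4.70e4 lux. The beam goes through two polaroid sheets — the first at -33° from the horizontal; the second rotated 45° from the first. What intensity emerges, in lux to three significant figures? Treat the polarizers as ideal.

I ≈ 1.65e4 lux

I₁ = 4.70e4 lux · cos²(33°) = 3.306e+04 lux.
I₂ = I₁ · cos²(45°) = 3.306e+04 · 0.5 = 1.653e+04 lux.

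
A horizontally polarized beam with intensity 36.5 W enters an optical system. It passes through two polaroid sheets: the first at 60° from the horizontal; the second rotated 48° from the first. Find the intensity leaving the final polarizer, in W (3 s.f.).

I ≈ 4.09 W

By Malus's law, I₁ = 36.5 W · cos²(60°) = 9.125 W.
I₂ = I₁ · cos²(48°) = 9.125 · 0.4477 = 4.086 W.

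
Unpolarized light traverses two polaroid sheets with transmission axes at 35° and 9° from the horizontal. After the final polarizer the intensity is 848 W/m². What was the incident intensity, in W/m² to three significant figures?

Unpolarized light through the first polarizer → I₁ = ½ I₀, now polarized at 35°.
I₂ = I₁ cos²(9° − 35°) = 0.5 I₀ · cos²(26°) = 0.4039 I₀.
So 848 W/m² = 0.4039 I₀, giving I₀ = 848/0.4039 = 2099 W/m².

I₀ ≈ 2100 W/m²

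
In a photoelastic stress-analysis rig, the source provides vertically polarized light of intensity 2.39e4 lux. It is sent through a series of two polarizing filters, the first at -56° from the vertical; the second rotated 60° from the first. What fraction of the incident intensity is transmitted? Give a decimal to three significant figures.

I₁ = 2.39e4 lux · cos²(56°) = 7473 lux.
I₂ = I₁ · cos²(60°) = 7473 · 0.25 = 1868 lux.
Transmitted fraction = 0.07817.

I/I₀ ≈ 0.0782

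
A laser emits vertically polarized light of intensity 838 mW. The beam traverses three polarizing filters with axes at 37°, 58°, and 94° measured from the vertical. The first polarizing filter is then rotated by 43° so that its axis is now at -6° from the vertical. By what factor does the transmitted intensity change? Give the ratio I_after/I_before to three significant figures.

I_new/I_old ≈ 0.342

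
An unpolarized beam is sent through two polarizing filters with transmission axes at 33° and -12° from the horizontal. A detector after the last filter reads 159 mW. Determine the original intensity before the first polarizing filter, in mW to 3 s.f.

Unpolarized light through the first polarizer → I₁ = ½ I₀, now polarized at 33°.
I₂ = I₁ cos²(-12° − 33°) = 0.5 I₀ · cos²(45°) = 0.25 I₀.
So 159 mW = 0.25 I₀, giving I₀ = 159/0.25 = 636 mW.

I₀ ≈ 636 mW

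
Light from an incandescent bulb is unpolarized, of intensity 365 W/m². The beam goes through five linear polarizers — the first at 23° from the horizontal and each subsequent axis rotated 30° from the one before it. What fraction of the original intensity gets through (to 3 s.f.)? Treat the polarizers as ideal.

Unpolarized light through the first polarizer → I₁ = 365 W/m²/2 = 182.5 W/m², polarized at 23°.
I₂ = I₁ · cos²(30°) = 182.5 · 0.75 = 136.9 W/m².
I₃ = I₂ · cos²(30°) = 136.9 · 0.75 = 102.7 W/m².
I₄ = I₃ · cos²(30°) = 102.7 · 0.75 = 76.99 W/m².
I₅ = I₄ · cos²(30°) = 76.99 · 0.75 = 57.74 W/m².
Transmitted fraction = 0.1582.

I/I₀ ≈ 0.158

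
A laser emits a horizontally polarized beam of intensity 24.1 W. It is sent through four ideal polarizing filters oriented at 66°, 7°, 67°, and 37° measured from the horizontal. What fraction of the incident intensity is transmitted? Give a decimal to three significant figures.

I/I₀ ≈ 0.00823

I₁ = 24.1 W · cos²(66°) = 3.987 W.
I₂ = I₁ · cos²(59°) = 3.987 · 0.2653 = 1.058 W.
I₃ = I₂ · cos²(60°) = 1.058 · 0.25 = 0.2644 W.
I₄ = I₃ · cos²(30°) = 0.2644 · 0.75 = 0.1983 W.
Transmitted fraction = 0.008228.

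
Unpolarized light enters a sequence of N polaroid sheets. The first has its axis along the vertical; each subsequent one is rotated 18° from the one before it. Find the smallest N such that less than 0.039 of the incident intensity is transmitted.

First polarizer halves the unpolarized light: factor 1/2.
Each further stage multiplies by cos²(18°) = 0.9045.
After N polarizers: T = 0.5·0.9045^(N−1). Require T < 0.039 ⇒ N−1 > ln(0.039/0.5)/ln(0.9045) = 25.42, so N−1 ≥ 26 and N = 27.
Check: N=27 gives T = 0.03679 < 0.039; N=26 gives T = 0.04067.

N = 27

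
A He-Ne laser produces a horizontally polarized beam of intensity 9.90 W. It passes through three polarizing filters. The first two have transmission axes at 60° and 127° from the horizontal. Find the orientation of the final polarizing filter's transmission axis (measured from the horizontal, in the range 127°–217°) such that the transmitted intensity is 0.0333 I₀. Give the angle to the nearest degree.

I₁ = I₀ cos²(60° − 0°) = I₀ cos²(60°) = 0.25 I₀.
I₂ = I₁ cos²(127° − 60°) = 0.25 I₀ · cos²(67°) = 0.03817 I₀.
Need I₃/I₀ = 0.0333, so cos²(θ − 127°) = 0.0333 / 0.03817 = 0.8725.
θ − 127° = arccos(√0.8725) = 20.9°, giving θ ≈ 127 + 20.9 = 147.9°.

θ ≈ 148°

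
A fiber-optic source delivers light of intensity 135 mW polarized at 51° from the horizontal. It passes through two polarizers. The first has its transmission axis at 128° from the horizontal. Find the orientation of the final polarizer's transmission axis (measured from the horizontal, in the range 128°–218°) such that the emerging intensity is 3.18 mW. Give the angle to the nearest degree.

θ ≈ 175°

I₁ = I₀ cos²(128° − 51°) = I₀ cos²(77°) = 0.0506 I₀.
Target fraction: 3.18 / 135 mW = 0.02356 of I₀.
Need I₂/I₀ = 0.02356, so cos²(θ − 128°) = 0.02356 / 0.0506 = 0.4655.
θ − 128° = arccos(√0.4655) = 47.0°, giving θ ≈ 128 + 47.0 = 175.0°.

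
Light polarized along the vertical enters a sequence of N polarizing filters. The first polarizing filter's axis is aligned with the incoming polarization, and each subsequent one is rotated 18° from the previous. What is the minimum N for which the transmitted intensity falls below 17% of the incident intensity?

N = 19

First polarizer is aligned with the polarization: full transmission.
Each further stage multiplies by cos²(18°) = 0.9045.
After N polarizers: T = 0.9045^(N−1). Require T < 0.17 ⇒ N−1 > ln(0.17)/ln(0.9045) = 17.66, so N−1 ≥ 18 and N = 19.
Check: N=19 gives T = 0.1642 < 0.17; N=18 gives T = 0.1816.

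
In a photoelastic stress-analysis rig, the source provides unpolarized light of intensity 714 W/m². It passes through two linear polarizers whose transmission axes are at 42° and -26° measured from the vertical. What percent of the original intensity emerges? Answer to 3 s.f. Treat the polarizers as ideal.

≈ 7.02%

Unpolarized light through the first polarizer → I₁ = 714 W/m²/2 = 357 W/m², polarized at 42°.
I₂ = I₁ · cos²(68°) = 357 · 0.1403 = 50.1 W/m².
That is 7.017% of the incident intensity.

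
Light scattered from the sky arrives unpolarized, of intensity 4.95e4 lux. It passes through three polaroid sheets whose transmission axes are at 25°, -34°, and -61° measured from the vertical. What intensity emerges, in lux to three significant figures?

I ≈ 5210 lux

Unpolarized light through the first polarizer → I₁ = 4.95e4 lux/2 = 2.475e+04 lux, polarized at 25°.
I₂ = I₁ · cos²(59°) = 2.475e+04 · 0.2653 = 6565 lux.
I₃ = I₂ · cos²(27°) = 6565 · 0.7939 = 5212 lux.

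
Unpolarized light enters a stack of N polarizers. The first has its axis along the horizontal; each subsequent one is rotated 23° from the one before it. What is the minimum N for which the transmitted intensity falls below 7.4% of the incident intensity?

First polarizer halves the unpolarized light: factor 1/2.
Each further stage multiplies by cos²(23°) = 0.8473.
After N polarizers: T = 0.5·0.8473^(N−1). Require T < 0.074 ⇒ N−1 > ln(0.074/0.5)/ln(0.8473) = 11.53, so N−1 ≥ 12 and N = 13.
Check: N=13 gives T = 0.06849 < 0.074; N=12 gives T = 0.08082.

N = 13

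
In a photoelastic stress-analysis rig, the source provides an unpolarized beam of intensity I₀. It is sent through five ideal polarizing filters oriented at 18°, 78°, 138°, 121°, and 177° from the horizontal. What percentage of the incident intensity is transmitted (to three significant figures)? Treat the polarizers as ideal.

≈ 0.894%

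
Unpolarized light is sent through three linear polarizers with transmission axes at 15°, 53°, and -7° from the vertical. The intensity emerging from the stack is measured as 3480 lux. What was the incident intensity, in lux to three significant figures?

Unpolarized light through the first polarizer → I₁ = ½ I₀, now polarized at 15°.
I₂ = I₁ cos²(53° − 15°) = 0.5 I₀ · cos²(38°) = 0.3105 I₀.
I₃ = I₂ cos²(-7° − 53°) = 0.3105 I₀ · cos²(60°) = 0.07762 I₀.
So 3480 lux = 0.07762 I₀, giving I₀ = 3480/0.07762 = 4.483e+04 lux.

I₀ ≈ 4.48e4 lux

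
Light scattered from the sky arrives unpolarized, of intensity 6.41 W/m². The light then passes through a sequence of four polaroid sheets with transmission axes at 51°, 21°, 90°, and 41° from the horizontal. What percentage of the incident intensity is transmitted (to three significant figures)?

≈ 2.07%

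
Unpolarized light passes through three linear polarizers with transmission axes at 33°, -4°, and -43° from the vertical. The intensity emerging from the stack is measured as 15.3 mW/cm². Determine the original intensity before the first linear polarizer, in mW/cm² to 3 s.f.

Unpolarized light through the first polarizer → I₁ = ½ I₀, now polarized at 33°.
I₂ = I₁ cos²(-4° − 33°) = 0.5 I₀ · cos²(37°) = 0.3189 I₀.
I₃ = I₂ cos²(-43° + 4°) = 0.3189 I₀ · cos²(39°) = 0.1926 I₀.
So 15.3 mW/cm² = 0.1926 I₀, giving I₀ = 15.3/0.1926 = 79.44 mW/cm².

I₀ ≈ 79.4 mW/cm²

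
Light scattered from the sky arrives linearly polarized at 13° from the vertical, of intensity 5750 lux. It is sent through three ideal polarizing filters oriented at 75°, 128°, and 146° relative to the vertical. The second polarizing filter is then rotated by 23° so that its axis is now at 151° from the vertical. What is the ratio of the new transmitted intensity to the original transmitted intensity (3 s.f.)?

I_new/I_old ≈ 0.177

Before rotation:
I₁ = I₀ cos²(75° − 13°) = I₀ cos²(62°) = 0.2204 I₀.
I₂ = I₁ cos²(128° − 75°) = 0.2204 I₀ · cos²(53°) = 0.07983 I₀.
I₃ = I₂ cos²(146° − 128°) = 0.07983 I₀ · cos²(18°) = 0.0722 I₀.
After rotation:
I₁ = I₀ cos²(75° − 13°) = I₀ cos²(62°) = 0.2204 I₀.
I₂ = I₁ cos²(151° − 75°) = 0.2204 I₀ · cos²(76°) = 0.0129 I₀.
I₃ = I₂ cos²(146° − 151°) = 0.0129 I₀ · cos²(5°) = 0.0128 I₀.
Ratio = 0.0128 / 0.0722 = 0.1773.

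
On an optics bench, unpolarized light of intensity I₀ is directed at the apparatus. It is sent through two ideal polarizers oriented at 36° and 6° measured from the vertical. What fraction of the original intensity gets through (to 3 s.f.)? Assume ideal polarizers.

≈ 0.375 I₀

Unpolarized light through the first polarizer → I₁ = ½ I₀, now polarized at 36°.
I₂ = I₁ cos²(6° − 36°) = 0.5 I₀ · cos²(30°) = 0.375 I₀.
Transmitted fraction = 0.375.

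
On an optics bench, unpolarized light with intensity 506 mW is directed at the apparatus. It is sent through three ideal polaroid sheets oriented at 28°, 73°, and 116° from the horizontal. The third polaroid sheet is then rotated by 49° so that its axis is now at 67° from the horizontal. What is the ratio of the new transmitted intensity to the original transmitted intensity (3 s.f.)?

Before rotation:
Unpolarized light through the first polarizer → I₁ = ½ I₀, now polarized at 28°.
I₂ = I₁ cos²(73° − 28°) = 0.5 I₀ · cos²(45°) = 0.25 I₀.
I₃ = I₂ cos²(116° − 73°) = 0.25 I₀ · cos²(43°) = 0.1337 I₀.
After rotation:
Unpolarized light through the first polarizer → I₁ = ½ I₀, now polarized at 28°.
I₂ = I₁ cos²(73° − 28°) = 0.5 I₀ · cos²(45°) = 0.25 I₀.
I₃ = I₂ cos²(67° − 73°) = 0.25 I₀ · cos²(6°) = 0.2473 I₀.
Ratio = 0.2473 / 0.1337 = 1.849.

I_new/I_old ≈ 1.85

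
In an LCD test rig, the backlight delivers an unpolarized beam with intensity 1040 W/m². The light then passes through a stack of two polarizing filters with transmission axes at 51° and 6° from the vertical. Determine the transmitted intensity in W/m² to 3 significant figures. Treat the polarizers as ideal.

Unpolarized light through the first polarizer → I₁ = 1040 W/m²/2 = 520 W/m², polarized at 51°.
I₂ = I₁ · cos²(45°) = 520 · 0.5 = 260 W/m².

I ≈ 260 W/m²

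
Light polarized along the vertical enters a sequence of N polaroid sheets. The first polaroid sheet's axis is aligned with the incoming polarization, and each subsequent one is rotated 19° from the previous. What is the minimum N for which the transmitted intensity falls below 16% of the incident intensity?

N = 18

First polarizer is aligned with the polarization: full transmission.
Each further stage multiplies by cos²(19°) = 0.894.
After N polarizers: T = 0.894^(N−1). Require T < 0.16 ⇒ N−1 > ln(0.16)/ln(0.894) = 16.36, so N−1 ≥ 17 and N = 18.
Check: N=18 gives T = 0.1489 < 0.16; N=17 gives T = 0.1665.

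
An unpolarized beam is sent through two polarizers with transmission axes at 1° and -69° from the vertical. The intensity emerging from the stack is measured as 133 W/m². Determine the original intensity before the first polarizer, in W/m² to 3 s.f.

I₀ ≈ 2270 W/m²

Unpolarized light through the first polarizer → I₁ = ½ I₀, now polarized at 1°.
I₂ = I₁ cos²(-69° − 1°) = 0.5 I₀ · cos²(70°) = 0.05849 I₀.
So 133 W/m² = 0.05849 I₀, giving I₀ = 133/0.05849 = 2274 W/m².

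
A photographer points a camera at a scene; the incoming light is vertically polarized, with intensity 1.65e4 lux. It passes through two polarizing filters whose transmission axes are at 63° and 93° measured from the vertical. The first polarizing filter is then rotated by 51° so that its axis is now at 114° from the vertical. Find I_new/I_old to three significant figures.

I_new/I_old ≈ 0.933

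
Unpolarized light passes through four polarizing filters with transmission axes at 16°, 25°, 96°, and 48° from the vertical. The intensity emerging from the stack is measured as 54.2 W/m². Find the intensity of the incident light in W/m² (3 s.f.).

Unpolarized light through the first polarizer → I₁ = ½ I₀, now polarized at 16°.
I₂ = I₁ cos²(25° − 16°) = 0.5 I₀ · cos²(9°) = 0.4878 I₀.
I₃ = I₂ cos²(96° − 25°) = 0.4878 I₀ · cos²(71°) = 0.0517 I₀.
I₄ = I₃ cos²(48° − 96°) = 0.0517 I₀ · cos²(48°) = 0.02315 I₀.
So 54.2 W/m² = 0.02315 I₀, giving I₀ = 54.2/0.02315 = 2341 W/m².

I₀ ≈ 2340 W/m²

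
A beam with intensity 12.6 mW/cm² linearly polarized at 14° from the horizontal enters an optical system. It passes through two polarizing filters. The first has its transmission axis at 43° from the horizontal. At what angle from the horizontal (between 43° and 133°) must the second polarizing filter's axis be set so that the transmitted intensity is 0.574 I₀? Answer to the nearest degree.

θ ≈ 73°

I₁ = I₀ cos²(43° − 14°) = I₀ cos²(29°) = 0.765 I₀.
Need I₂/I₀ = 0.574, so cos²(θ − 43°) = 0.574 / 0.765 = 0.7504.
θ − 43° = arccos(√0.7504) = 30.0°, giving θ ≈ 43 + 30.0 = 73.0°.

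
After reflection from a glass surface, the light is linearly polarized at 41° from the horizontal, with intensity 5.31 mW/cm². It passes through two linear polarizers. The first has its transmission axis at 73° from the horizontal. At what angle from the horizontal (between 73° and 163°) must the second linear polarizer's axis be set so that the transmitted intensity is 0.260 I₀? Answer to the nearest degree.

I₁ = I₀ cos²(73° − 41°) = I₀ cos²(32°) = 0.7192 I₀.
Need I₂/I₀ = 0.26, so cos²(θ − 73°) = 0.26 / 0.7192 = 0.3615.
θ − 73° = arccos(√0.3615) = 53.0°, giving θ ≈ 73 + 53.0 = 126.0°.

θ ≈ 126°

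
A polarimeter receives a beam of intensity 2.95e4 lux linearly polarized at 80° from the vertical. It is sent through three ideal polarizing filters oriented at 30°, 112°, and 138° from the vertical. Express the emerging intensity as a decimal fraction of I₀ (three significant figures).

I/I₀ ≈ 0.00646

I₁ = 2.95e4 lux · cos²(50°) = 1.219e+04 lux.
I₂ = I₁ · cos²(82°) = 1.219e+04 · 0.01937 = 236.1 lux.
I₃ = I₂ · cos²(26°) = 236.1 · 0.8078 = 190.7 lux.
Transmitted fraction = 0.006465.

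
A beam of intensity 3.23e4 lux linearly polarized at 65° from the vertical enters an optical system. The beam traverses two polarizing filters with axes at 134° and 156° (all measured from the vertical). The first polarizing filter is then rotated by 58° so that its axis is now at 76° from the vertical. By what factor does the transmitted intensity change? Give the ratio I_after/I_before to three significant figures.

Before rotation:
I₁ = I₀ cos²(134° − 65°) = I₀ cos²(69°) = 0.1284 I₀.
I₂ = I₁ cos²(156° − 134°) = 0.1284 I₀ · cos²(22°) = 0.1104 I₀.
After rotation:
I₁ = I₀ cos²(76° − 65°) = I₀ cos²(11°) = 0.9636 I₀.
I₂ = I₁ cos²(156° − 76°) = 0.9636 I₀ · cos²(80°) = 0.02906 I₀.
Ratio = 0.02906 / 0.1104 = 0.2632.

I_new/I_old ≈ 0.263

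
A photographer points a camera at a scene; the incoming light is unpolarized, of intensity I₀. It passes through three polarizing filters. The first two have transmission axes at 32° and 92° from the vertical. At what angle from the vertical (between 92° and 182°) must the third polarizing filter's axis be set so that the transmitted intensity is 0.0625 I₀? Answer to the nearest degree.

θ ≈ 137°

Unpolarized light through the first polarizer → I₁ = ½ I₀, now polarized at 32°.
I₂ = I₁ cos²(92° − 32°) = 0.5 I₀ · cos²(60°) = 0.125 I₀.
Need I₃/I₀ = 0.0625, so cos²(θ − 92°) = 0.0625 / 0.125 = 0.5.
θ − 92° = arccos(√0.5) = 45.0°, giving θ ≈ 92 + 45.0 = 137.0°.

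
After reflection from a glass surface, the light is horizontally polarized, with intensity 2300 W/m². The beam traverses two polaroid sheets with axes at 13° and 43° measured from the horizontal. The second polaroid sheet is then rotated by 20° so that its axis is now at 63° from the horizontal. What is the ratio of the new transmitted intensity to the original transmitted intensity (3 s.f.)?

Before rotation:
By Malus's law, I₁ = I₀ cos²(13° − 0°) = I₀ cos²(13°) = 0.9494 I₀.
I₂ = I₁ cos²(43° − 13°) = 0.9494 I₀ · cos²(30°) = 0.712 I₀.
After rotation:
I₁ = I₀ cos²(13° − 0°) = I₀ cos²(13°) = 0.9494 I₀.
I₂ = I₁ cos²(63° − 13°) = 0.9494 I₀ · cos²(50°) = 0.3923 I₀.
Ratio = 0.3923 / 0.712 = 0.5509.

I_new/I_old ≈ 0.551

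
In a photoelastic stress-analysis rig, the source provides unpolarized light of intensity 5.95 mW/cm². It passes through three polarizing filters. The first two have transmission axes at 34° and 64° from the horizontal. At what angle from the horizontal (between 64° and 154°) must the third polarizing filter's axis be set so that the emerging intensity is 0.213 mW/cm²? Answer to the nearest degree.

θ ≈ 136°

Unpolarized light through the first polarizer → I₁ = ½ I₀, now polarized at 34°.
I₂ = I₁ cos²(64° − 34°) = 0.5 I₀ · cos²(30°) = 0.375 I₀.
Target fraction: 0.213 / 5.95 mW/cm² = 0.0358 of I₀.
Need I₃/I₀ = 0.0358, so cos²(θ − 64°) = 0.0358 / 0.375 = 0.09546.
θ − 64° = arccos(√0.09546) = 72.0°, giving θ ≈ 64 + 72.0 = 136.0°.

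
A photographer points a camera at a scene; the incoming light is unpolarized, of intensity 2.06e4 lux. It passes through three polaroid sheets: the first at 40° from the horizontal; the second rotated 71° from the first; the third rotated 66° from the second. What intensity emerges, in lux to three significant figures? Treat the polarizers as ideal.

Unpolarized light through the first polarizer → I₁ = 2.06e4 lux/2 = 1.03e+04 lux, polarized at 40°.
I₂ = I₁ · cos²(71°) = 1.03e+04 · 0.106 = 1092 lux.
I₃ = I₂ · cos²(66°) = 1092 · 0.1654 = 180.6 lux.

I ≈ 181 lux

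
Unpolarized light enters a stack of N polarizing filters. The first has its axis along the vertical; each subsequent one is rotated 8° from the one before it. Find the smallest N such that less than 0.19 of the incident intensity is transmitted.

First polarizer halves the unpolarized light: factor 1/2.
Each further stage multiplies by cos²(8°) = 0.9806.
After N polarizers: T = 0.5·0.9806^(N−1). Require T < 0.19 ⇒ N−1 > ln(0.19/0.5)/ln(0.9806) = 49.47, so N−1 ≥ 50 and N = 51.
Check: N=51 gives T = 0.188 < 0.19; N=50 gives T = 0.1918.

N = 51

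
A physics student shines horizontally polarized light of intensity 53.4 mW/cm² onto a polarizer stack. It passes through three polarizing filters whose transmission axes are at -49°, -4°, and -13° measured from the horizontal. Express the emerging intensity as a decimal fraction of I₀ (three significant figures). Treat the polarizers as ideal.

I₁ = 53.4 mW/cm² · cos²(49°) = 22.98 mW/cm².
I₂ = I₁ · cos²(45°) = 22.98 · 0.5 = 11.49 mW/cm².
I₃ = I₂ · cos²(9°) = 11.49 · 0.9755 = 11.21 mW/cm².
Transmitted fraction = 0.2099.

I/I₀ ≈ 0.210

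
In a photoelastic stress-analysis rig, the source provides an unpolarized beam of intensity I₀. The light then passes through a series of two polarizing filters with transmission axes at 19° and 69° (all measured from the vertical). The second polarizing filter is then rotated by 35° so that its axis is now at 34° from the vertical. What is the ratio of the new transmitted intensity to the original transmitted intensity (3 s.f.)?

I_new/I_old ≈ 2.26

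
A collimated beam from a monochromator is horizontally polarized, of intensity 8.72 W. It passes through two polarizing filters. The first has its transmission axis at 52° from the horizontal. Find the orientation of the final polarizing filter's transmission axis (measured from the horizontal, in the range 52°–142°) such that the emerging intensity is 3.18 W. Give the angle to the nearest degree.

I₁ = I₀ cos²(52° − 0°) = I₀ cos²(52°) = 0.379 I₀.
Target fraction: 3.18 / 8.72 W = 0.3647 of I₀.
Need I₂/I₀ = 0.3647, so cos²(θ − 52°) = 0.3647 / 0.379 = 0.9621.
θ − 52° = arccos(√0.9621) = 11.2°, giving θ ≈ 52 + 11.2 = 63.2°.

θ ≈ 63°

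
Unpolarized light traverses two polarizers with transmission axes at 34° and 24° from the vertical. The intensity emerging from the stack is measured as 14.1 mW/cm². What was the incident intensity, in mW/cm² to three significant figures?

I₀ ≈ 29.1 mW/cm²

Unpolarized light through the first polarizer → I₁ = ½ I₀, now polarized at 34°.
I₂ = I₁ cos²(24° − 34°) = 0.5 I₀ · cos²(10°) = 0.4849 I₀.
So 14.1 mW/cm² = 0.4849 I₀, giving I₀ = 14.1/0.4849 = 29.08 mW/cm².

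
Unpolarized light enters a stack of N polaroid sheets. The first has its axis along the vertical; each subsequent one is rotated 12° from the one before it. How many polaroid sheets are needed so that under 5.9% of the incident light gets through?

First polarizer halves the unpolarized light: factor 1/2.
Each further stage multiplies by cos²(12°) = 0.9568.
After N polarizers: T = 0.5·0.9568^(N−1). Require T < 0.059 ⇒ N−1 > ln(0.059/0.5)/ln(0.9568) = 48.36, so N−1 ≥ 49 and N = 50.
Check: N=50 gives T = 0.05736 < 0.059; N=49 gives T = 0.05995.

N = 50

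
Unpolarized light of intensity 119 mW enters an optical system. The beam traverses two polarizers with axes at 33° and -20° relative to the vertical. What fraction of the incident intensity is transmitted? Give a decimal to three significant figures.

Unpolarized light through the first polarizer → I₁ = 119 mW/2 = 59.5 mW, polarized at 33°.
I₂ = I₁ · cos²(53°) = 59.5 · 0.3622 = 21.55 mW.
Transmitted fraction = 0.1811.

I/I₀ ≈ 0.181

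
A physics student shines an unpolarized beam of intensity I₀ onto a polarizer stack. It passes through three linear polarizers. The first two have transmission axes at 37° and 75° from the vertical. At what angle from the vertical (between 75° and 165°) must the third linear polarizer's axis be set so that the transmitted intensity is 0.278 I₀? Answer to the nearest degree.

θ ≈ 94°

Unpolarized light through the first polarizer → I₁ = ½ I₀, now polarized at 37°.
I₂ = I₁ cos²(75° − 37°) = 0.5 I₀ · cos²(38°) = 0.3105 I₀.
Need I₃/I₀ = 0.278, so cos²(θ − 75°) = 0.278 / 0.3105 = 0.8954.
θ − 75° = arccos(√0.8954) = 18.9°, giving θ ≈ 75 + 18.9 = 93.9°.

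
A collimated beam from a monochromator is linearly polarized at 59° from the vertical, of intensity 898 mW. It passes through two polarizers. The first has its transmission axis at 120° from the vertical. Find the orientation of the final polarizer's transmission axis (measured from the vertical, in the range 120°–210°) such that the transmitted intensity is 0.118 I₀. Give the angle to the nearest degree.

I₁ = I₀ cos²(120° − 59°) = I₀ cos²(61°) = 0.235 I₀.
Need I₂/I₀ = 0.118, so cos²(θ − 120°) = 0.118 / 0.235 = 0.502.
θ − 120° = arccos(√0.502) = 44.9°, giving θ ≈ 120 + 44.9 = 164.9°.

θ ≈ 165°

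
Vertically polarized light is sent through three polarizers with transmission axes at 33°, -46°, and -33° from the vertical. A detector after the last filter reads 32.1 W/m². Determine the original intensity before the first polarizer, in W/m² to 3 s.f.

I₁ = I₀ cos²(33° − 0°) = I₀ cos²(33°) = 0.7034 I₀.
I₂ = I₁ cos²(-46° − 33°) = 0.7034 I₀ · cos²(79°) = 0.02561 I₀.
I₃ = I₂ cos²(-33° + 46°) = 0.02561 I₀ · cos²(13°) = 0.02431 I₀.
So 32.1 W/m² = 0.02431 I₀, giving I₀ = 32.1/0.02431 = 1320 W/m².

I₀ ≈ 1320 W/m²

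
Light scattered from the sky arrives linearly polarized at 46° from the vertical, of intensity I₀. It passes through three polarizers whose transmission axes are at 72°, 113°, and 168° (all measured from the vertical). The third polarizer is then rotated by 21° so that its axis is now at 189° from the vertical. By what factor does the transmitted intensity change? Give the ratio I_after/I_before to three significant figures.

I_new/I_old ≈ 0.178

Before rotation:
I₁ = I₀ cos²(72° − 46°) = I₀ cos²(26°) = 0.8078 I₀.
I₂ = I₁ cos²(113° − 72°) = 0.8078 I₀ · cos²(41°) = 0.4601 I₀.
I₃ = I₂ cos²(168° − 113°) = 0.4601 I₀ · cos²(55°) = 0.1514 I₀.
After rotation:
I₁ = I₀ cos²(72° − 46°) = I₀ cos²(26°) = 0.8078 I₀.
I₂ = I₁ cos²(113° − 72°) = 0.8078 I₀ · cos²(41°) = 0.4601 I₀.
I₃ = I₂ cos²(189° − 113°) = 0.4601 I₀ · cos²(76°) = 0.02693 I₀.
Ratio = 0.02693 / 0.1514 = 0.1779.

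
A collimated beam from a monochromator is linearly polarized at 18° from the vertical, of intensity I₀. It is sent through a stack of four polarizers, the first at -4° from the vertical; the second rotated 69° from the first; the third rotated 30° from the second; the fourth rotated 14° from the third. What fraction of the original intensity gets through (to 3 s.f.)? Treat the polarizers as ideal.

≈ 0.0780 I₀

I₁ = I₀ cos²(-4° − 18°) = I₀ cos²(22°) = 0.8597 I₀.
I₂ = I₁ cos²(69°) = 0.8597 · 0.1284 I₀ = 0.1104 I₀.
I₃ = I₂ cos²(30°) = 0.1104 · 0.75 I₀ = 0.0828 I₀.
I₄ = I₃ cos²(14°) = 0.0828 · 0.9415 I₀ = 0.07796 I₀.
Transmitted fraction = 0.07796.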